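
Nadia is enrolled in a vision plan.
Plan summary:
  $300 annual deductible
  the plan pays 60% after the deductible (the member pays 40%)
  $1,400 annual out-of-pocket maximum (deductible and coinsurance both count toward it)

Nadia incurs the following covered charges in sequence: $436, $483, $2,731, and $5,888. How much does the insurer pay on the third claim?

#1 ($436): $300 to deductible, leaving $136; coinsurance $136 × 40% = $54.40. Member owes $354.40 (running OOP $354.40). Plan pays $436 − $354.40 = $81.60.
#2 ($483): deductible already satisfied, so member's share is 40% × $483 = $193.20. Cost to member: $193.20. OOP to date $547.60. Insurer: $483 − $193.20 = $289.80.
#3 ($2,731): 40% coinsurance on $2,731 = $1,092.40. That would push OOP to $1,640, over the $1,400 cap, so member pays $1,400 − $547.60 = $852.40. Insurer: $2,731 − $852.40 = $1,878.60.

$1,878.60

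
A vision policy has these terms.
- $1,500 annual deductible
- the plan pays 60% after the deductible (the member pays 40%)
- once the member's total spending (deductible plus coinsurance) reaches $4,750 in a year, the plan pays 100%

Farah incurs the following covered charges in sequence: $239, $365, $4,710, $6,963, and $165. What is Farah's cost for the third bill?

Claim 1 ($239): all of it applies to the deductible. Cost to member: $239. OOP to date $239.
Claim 2 ($365): entire amount goes to the deductible. Member pays $365; OOP now $604.
Claim 3 ($4,710): $896 finishes the deductible; $3,814 goes to coinsurance; coinsurance $3,814 × 40% = $1,525.60. Cost to member: $2,421.60. OOP to date $3,025.60.

$2,421.60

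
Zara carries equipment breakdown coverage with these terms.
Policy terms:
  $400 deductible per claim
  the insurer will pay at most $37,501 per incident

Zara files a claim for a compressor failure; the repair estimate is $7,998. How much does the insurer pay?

Less the $400 deductible: $7,998 − $400 = $7,598.
$7,598 is within the $37,501 limit, so the insurer pays $7,598.

$7,598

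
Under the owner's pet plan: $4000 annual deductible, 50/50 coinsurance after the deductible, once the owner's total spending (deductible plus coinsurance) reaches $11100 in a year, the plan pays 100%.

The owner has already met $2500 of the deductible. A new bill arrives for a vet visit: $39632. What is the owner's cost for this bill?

$2500 of the $4000 deductible is already met, leaving $1500.
After the $1500 deductible portion, $39632 − $1500 = $38132 is subject to coinsurance.
Owner's 50% share of $38132 is $19066.
Owner responsibility before any cap: $1500 + $19066 = $20566.
That would bring total out-of-pocket to $23066, past the $11100 cap. The owner is capped at $11100 − $2500 = $8600 on this claim.

$8600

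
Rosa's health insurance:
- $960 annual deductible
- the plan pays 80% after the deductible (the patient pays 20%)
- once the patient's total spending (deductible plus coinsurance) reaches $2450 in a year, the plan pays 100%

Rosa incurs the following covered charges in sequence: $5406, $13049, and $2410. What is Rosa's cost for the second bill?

$600.80

Claim 1 — $5406: $960 finishes the deductible; $4446 goes to coinsurance; coinsurance $4446 × 20% = $889.20. Cost to patient: $1849.20. OOP to date $1849.20.
Claim 2 — $13049: deductible met; 20% of $13049 = $2609.80. Adding that to $1849.20 gives $4459, past the $2450 cap; patient pays only $2450 − $1849.20 = $600.80.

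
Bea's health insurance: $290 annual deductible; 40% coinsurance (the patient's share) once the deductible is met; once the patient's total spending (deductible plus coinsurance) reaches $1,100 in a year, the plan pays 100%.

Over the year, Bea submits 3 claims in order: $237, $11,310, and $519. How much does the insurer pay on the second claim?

Claim 1 — $237: entire amount goes to the deductible. Patient pays $237; OOP now $237. Insurer: $237 − $237 = $0.
Claim 2 — $11,310: $53 finishes the deductible; $11,257 goes to coinsurance; coinsurance $11,257 × 40% = $4,502.80. Claim cost before the cap: $53 + $4,502.80 = $4,555.80. OOP would hit $4,792.80 > $1,100, so the cap limits the patient to $1,100 − $237 = $863. Insurer: $11,310 − $863 = $10,447.

$10,447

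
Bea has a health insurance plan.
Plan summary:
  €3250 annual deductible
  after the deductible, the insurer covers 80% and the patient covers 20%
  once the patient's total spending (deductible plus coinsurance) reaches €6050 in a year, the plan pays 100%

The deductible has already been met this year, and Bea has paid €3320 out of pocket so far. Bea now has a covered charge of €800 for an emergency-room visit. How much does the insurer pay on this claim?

€640

The deductible is already satisfied, so the full bill goes to coinsurance.
Coinsurance: €800 × 20% = €160.
Year-to-date out-of-pocket becomes €3320 + €160 = €3480, still under the €6050 maximum, so no cap applies.
The plan picks up €800 − €160 = €640.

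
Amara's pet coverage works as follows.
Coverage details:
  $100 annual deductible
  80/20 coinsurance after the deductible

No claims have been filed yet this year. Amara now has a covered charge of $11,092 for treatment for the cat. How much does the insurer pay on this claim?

Nothing has been paid toward the $100 deductible, so the first $100 of this charge is applied there.
That leaves $11,092 − $100 = $10,992 for coinsurance.
Owner's 20% share of $10,992 is $2,198.40.
Owner responsibility: $100 + $2,198.40 = $2,298.40.
The plan picks up $11,092 − $2,298.40 = $8,793.60.

$8,793.60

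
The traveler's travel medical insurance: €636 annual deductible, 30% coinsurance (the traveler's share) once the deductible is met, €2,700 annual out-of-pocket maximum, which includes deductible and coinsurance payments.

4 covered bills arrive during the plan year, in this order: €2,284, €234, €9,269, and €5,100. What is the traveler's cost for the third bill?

€1,499.40

Claim 1 — €2,284: deductible takes €636, €1,648 remains; coinsurance €1,648 × 30% = €494.40. Traveler pays €1,130.40; OOP now €1,130.40.
Claim 2 — €234: deductible already satisfied, so traveler's share is 30% × €234 = €70.20. Traveler owes €70.20 (running OOP €1,200.60).
Claim 3 — €9,269: deductible already satisfied, so traveler's share is 30% × €9,269 = €2,780.70. Adding that to €1,200.60 gives €3,981.30, past the €2,700 cap; traveler pays only €2,700 − €1,200.60 = €1,499.40.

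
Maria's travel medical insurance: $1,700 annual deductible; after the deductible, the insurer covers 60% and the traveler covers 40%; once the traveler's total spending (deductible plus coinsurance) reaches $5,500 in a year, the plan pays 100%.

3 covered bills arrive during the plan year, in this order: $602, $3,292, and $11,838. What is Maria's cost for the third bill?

$2,922.40

Claim 1 — $602: entire amount goes to the deductible. Traveler owes $602 (running OOP $602).
Claim 2 — $3,292: $1,098 to deductible, leaving $2,194; traveler's 40% is $877.60. Traveler pays $1,975.60; OOP now $2,577.60.
Claim 3 — $11,838: 40% coinsurance on $11,838 = $4,735.20. OOP would hit $7,312.80 > $5,500, so the cap limits the traveler to $5,500 − $2,577.60 = $2,922.40.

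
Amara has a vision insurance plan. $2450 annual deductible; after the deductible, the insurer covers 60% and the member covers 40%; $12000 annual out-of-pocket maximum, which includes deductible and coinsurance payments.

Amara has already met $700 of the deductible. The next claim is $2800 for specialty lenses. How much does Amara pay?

Remaining deductible: $2450 − $700 = $1750.
After the $1750 deductible portion, $2800 − $1750 = $1050 is subject to coinsurance.
40% of $1050 = $420 falls to the member.
So the member owes $1750 + $420 = $2170 before any cap.
Total out-of-pocket so far would be $700 + $2170 = $2870, below the $12000 cap — no reduction.

$2170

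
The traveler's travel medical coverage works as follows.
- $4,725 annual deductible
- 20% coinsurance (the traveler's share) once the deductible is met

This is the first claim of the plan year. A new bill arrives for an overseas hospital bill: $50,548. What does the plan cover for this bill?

$36,658.40

The full $4,725 deductible is still open; $4,725 of this bill applies to it.
The remaining $45,823 (= $50,548 − $4,725) moves to coinsurance.
20% of $45,823 = $9,164.60 falls to the traveler.
Traveler responsibility: $4,725 + $9,164.60 = $13,889.60.
Insurer pays the balance: $50,548 − $13,889.60 = $36,658.40.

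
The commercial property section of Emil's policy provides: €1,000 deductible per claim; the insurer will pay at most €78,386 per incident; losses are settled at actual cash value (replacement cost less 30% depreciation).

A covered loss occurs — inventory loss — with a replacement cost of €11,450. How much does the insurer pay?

€7,015

At 30% depreciation, ACV = €11,450 − €3,435 = €8,015.
Less the €1,000 deductible: €8,015 − €1,000 = €7,015.
That's under the €78,386 cap, so the insurer reimburses the full €7,015.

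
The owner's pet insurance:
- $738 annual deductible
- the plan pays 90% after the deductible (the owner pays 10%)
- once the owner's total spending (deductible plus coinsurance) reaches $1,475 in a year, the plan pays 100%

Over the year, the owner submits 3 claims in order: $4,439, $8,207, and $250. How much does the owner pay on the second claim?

$366.90

#1 ($4,439): $738 finishes the deductible; $3,701 goes to coinsurance; owner's 10% is $370.10. Owner owes $1,108.10 (running OOP $1,108.10).
#2 ($8,207): deductible met; 10% of $8,207 = $820.70. That would push OOP to $1,928.80, over the $1,475 cap, so owner pays $1,475 − $1,108.10 = $366.90.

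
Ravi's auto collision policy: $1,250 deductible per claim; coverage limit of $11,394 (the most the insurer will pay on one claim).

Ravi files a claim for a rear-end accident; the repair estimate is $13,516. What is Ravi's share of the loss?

$2,122

Subtract the deductible: $13,516 − $1,250 = $12,266.
Since $12,266 > $11,394, the payout is capped at $11,394.
The driver bears the rest of the original loss: $13,516 − $11,394 = $2,122.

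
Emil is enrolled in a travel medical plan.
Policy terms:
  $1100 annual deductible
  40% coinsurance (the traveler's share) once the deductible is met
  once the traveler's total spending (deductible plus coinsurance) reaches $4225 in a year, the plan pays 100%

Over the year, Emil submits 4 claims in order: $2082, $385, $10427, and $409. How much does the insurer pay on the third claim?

$7848.80

Bill 1, $2082: deductible takes $1100, $982 remains; traveler's 40% is $392.80. Traveler owes $1492.80 (running OOP $1492.80). Insurer: $2082 − $1492.80 = $589.20.
Bill 2, $385: deductible met; 40% of $385 = $154. Traveler pays $154; OOP now $1646.80. Insurer: $385 − $154 = $231.
Bill 3, $10427: 40% coinsurance on $10427 = $4170.80. OOP would hit $5817.60 > $4225, so the cap limits the traveler to $4225 − $1646.80 = $2578.20. Plan pays $10427 − $2578.20 = $7848.80.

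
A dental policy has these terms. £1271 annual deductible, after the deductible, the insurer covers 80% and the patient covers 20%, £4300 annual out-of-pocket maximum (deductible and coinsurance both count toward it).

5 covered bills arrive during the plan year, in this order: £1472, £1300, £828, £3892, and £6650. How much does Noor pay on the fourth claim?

Claim 1 (£1472): £1271 finishes the deductible; £201 goes to coinsurance; 20% of £201 = £40.20. Patient pays £1311.20; OOP now £1311.20.
Claim 2 (£1300): deductible met; 20% of £1300 = £260. Patient pays £260; OOP now £1571.20.
Claim 3 (£828): deductible already satisfied, so patient's share is 20% × £828 = £165.60. Cost to patient: £165.60. OOP to date £1736.80.
Claim 4 (£3892): deductible met; 20% of £3892 = £778.40. Cost to patient: £778.40. OOP to date £2515.20.

£778.40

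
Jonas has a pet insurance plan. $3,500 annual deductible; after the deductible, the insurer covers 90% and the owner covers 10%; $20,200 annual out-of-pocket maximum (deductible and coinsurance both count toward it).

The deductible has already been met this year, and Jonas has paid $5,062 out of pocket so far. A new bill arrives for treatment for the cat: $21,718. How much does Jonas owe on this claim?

$2,171.80

With the deductible met, the entire $21,718 is subject to coinsurance.
Coinsurance: $21,718 × 10% = $2,171.80.
Total out-of-pocket so far would be $5,062 + $2,171.80 = $7,233.80, below the $20,200 cap — no reduction.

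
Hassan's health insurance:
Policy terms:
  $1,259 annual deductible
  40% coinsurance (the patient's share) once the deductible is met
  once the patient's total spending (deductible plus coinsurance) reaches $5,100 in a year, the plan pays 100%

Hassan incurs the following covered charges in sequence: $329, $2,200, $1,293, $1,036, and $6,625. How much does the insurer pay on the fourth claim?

Claim 1 ($329): entire amount goes to the deductible. Cost to patient: $329. OOP to date $329. Insurer: $329 − $329 = $0.
Claim 2 ($2,200): $930 finishes the deductible; $1,270 goes to coinsurance; 40% of $1,270 = $508. Cost to patient: $1,438. OOP to date $1,767. Plan pays $2,200 − $1,438 = $762.
Claim 3 ($1,293): deductible already satisfied, so patient's share is 40% × $1,293 = $517.20. Patient pays $517.20; OOP now $2,284.20. Insurer: $1,293 − $517.20 = $775.80.
Claim 4 ($1,036): deductible already satisfied, so patient's share is 40% × $1,036 = $414.40. Patient pays $414.40; OOP now $2,698.60. Insurer: $1,036 − $414.40 = $621.60.

$621.60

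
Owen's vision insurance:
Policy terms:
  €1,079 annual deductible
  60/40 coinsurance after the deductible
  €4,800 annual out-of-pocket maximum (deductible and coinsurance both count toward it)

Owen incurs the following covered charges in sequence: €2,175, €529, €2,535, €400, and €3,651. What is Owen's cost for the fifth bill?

€1,460.40

Bill 1, €2,175: deductible takes €1,079, €1,096 remains; member's 40% is €438.40. Member pays €1,517.40; OOP now €1,517.40.
Bill 2, €529: deductible met; 40% of €529 = €211.60. Cost to member: €211.60. OOP to date €1,729.
Bill 3, €2,535: deductible already satisfied, so member's share is 40% × €2,535 = €1,014. Cost to member: €1,014. OOP to date €2,743.
Bill 4, €400: deductible met; 40% of €400 = €160. Member pays €160; OOP now €2,903.
Bill 5, €3,651: 40% coinsurance on €3,651 = €1,460.40. Member owes €1,460.40 (running OOP €4,363.40).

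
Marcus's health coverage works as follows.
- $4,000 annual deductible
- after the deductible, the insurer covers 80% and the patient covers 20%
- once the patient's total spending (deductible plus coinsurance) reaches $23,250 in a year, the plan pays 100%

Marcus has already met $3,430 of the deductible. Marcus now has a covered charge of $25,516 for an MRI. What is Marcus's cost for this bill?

$5,559.20

Deductible still to meet: $4,000 − $3,430 = $570.
After the $570 deductible portion, $25,516 − $570 = $24,946 is subject to coinsurance.
Coinsurance: $24,946 × 20% = $4,989.20.
Patient responsibility before any cap: $570 + $4,989.20 = $5,559.20.
Year-to-date out-of-pocket becomes $3,430 + $5,559.20 = $8,989.20, still under the $23,250 maximum, so no cap applies.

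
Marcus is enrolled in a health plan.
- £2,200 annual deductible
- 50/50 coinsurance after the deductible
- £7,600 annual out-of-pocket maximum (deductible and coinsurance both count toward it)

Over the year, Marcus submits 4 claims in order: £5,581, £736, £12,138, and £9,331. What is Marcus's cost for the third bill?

#1 (£5,581): £2,200 finishes the deductible; £3,381 goes to coinsurance; 50% of £3,381 = £1,690.50. Patient owes £3,890.50 (running OOP £3,890.50).
#2 (£736): 50% coinsurance on £736 = £368. Patient pays £368; OOP now £4,258.50.
#3 (£12,138): deductible met; 50% of £12,138 = £6,069. OOP would hit £10,327.50 > £7,600, so the cap limits the patient to £7,600 − £4,258.50 = £3,341.50.

£3,341.50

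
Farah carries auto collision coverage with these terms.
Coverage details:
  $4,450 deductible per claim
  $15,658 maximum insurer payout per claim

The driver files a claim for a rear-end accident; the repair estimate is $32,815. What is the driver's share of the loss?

After the deductible, $32,815 − $4,450 = $28,365 remains.
The $15,658 per-incident cap binds; insurer pays $15,658.
Out of pocket: $32,815 − $15,658 = $17,157.

$17,157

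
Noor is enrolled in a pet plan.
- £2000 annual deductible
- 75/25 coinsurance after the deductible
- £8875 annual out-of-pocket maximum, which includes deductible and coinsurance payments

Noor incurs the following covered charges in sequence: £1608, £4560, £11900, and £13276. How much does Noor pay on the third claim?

Claim 1 — £1608: fully absorbed by the deductible. Owner pays £1608; OOP now £1608.
Claim 2 — £4560: £392 to deductible, leaving £4168; coinsurance £4168 × 25% = £1042. Owner pays £1434; OOP now £3042.
Claim 3 — £11900: deductible met; 25% of £11900 = £2975. Owner owes £2975 (running OOP £6017).

£2975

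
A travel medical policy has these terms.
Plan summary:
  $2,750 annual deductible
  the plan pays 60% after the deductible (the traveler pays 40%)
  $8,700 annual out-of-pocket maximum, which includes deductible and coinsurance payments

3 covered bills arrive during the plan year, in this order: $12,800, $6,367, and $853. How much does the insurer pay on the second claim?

Bill 1, $12,800: $2,750 to deductible, leaving $10,050; 40% of $10,050 = $4,020. Traveler owes $6,770 (running OOP $6,770). Plan pays $12,800 − $6,770 = $6,030.
Bill 2, $6,367: deductible met; 40% of $6,367 = $2,546.80. Adding that to $6,770 gives $9,316.80, past the $8,700 cap; traveler pays only $8,700 − $6,770 = $1,930. Plan pays $6,367 − $1,930 = $4,437.

$4,437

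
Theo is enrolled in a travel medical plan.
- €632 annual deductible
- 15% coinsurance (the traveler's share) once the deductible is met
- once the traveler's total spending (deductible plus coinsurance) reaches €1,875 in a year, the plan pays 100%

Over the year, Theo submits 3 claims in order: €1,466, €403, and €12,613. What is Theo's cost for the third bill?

€1,057.45

#1 (€1,466): €632 to deductible, leaving €834; 15% of €834 = €125.10. Traveler owes €757.10 (running OOP €757.10).
#2 (€403): 15% coinsurance on €403 = €60.45. Traveler owes €60.45 (running OOP €817.55).
#3 (€12,613): deductible already satisfied, so traveler's share is 15% × €12,613 = €1,891.95. OOP would hit €2,709.50 > €1,875, so the cap limits the traveler to €1,875 − €817.55 = €1,057.45.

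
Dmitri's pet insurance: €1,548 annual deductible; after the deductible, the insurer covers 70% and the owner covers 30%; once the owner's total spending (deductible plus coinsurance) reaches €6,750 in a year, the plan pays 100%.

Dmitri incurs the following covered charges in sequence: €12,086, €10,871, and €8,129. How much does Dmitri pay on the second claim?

Claim 1 (€12,086): €1,548 finishes the deductible; €10,538 goes to coinsurance; coinsurance €10,538 × 30% = €3,161.40. Cost to owner: €4,709.40. OOP to date €4,709.40.
Claim 2 (€10,871): 30% coinsurance on €10,871 = €3,261.30. That would push OOP to €7,970.70, over the €6,750 cap, so owner pays €6,750 − €4,709.40 = €2,040.60.

€2,040.60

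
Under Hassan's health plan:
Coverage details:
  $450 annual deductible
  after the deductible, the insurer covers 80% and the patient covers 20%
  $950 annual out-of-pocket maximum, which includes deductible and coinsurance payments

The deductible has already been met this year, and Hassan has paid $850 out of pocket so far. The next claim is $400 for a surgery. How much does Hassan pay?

$80

With the deductible met, the entire $400 is subject to coinsurance.
20% of $400 = $80 falls to the patient.
Total out-of-pocket so far would be $850 + $80 = $930, below the $950 cap — no reduction.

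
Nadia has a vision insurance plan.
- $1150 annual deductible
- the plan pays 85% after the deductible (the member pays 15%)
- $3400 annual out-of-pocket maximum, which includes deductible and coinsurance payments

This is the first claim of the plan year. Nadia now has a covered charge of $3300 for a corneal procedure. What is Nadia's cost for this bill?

The full $1150 deductible is still open; $1150 of this bill applies to it.
After the $1150 deductible portion, $3300 − $1150 = $2150 is subject to coinsurance.
Coinsurance: $2150 × 15% = $322.50.
That puts the member's cost at $1150 + $322.50 = $1472.50 before any cap.
Cumulative spending $0 + $1472.50 = $1472.50 stays under the $3400 maximum.

$1472.50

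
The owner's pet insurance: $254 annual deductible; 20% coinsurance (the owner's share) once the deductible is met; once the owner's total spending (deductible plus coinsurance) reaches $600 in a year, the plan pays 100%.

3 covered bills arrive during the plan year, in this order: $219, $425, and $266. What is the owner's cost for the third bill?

Bill 1, $219: all of it applies to the deductible. Owner pays $219; OOP now $219.
Bill 2, $425: $35 finishes the deductible; $390 goes to coinsurance; owner's 20% is $78. Owner pays $113; OOP now $332.
Bill 3, $266: deductible already satisfied, so owner's share is 20% × $266 = $53.20. Owner owes $53.20 (running OOP $385.20).

$53.20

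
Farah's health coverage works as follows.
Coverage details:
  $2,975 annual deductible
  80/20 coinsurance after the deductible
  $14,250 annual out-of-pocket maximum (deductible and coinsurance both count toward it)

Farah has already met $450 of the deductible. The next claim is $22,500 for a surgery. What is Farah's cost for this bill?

Remaining deductible: $2,975 − $450 = $2,525.
The remaining $19,975 (= $22,500 − $2,525) moves to coinsurance.
Patient's 20% share of $19,975 is $3,995.
That puts the patient's cost at $2,525 + $3,995 = $6,520 before any cap.
Year-to-date out-of-pocket becomes $450 + $6,520 = $6,970, still under the $14,250 maximum, so no cap applies.

$6,520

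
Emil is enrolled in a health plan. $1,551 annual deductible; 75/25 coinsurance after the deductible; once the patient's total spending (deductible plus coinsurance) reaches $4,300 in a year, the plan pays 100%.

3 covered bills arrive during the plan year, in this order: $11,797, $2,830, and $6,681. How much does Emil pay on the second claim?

Bill 1, $11,797: deductible takes $1,551, $10,246 remains; coinsurance $10,246 × 25% = $2,561.50. Patient pays $4,112.50; OOP now $4,112.50.
Bill 2, $2,830: 25% coinsurance on $2,830 = $707.50. OOP would hit $4,820 > $4,300, so the cap limits the patient to $4,300 − $4,112.50 = $187.50.

$187.50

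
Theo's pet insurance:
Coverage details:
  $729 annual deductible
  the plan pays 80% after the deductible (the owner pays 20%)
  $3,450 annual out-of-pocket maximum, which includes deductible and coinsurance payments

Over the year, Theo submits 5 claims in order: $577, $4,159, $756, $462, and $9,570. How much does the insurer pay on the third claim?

Claim 1 ($577): entire amount goes to the deductible. Owner pays $577; OOP now $577. Insurer: $577 − $577 = $0.
Claim 2 ($4,159): $152 to deductible, leaving $4,007; owner's 20% is $801.40. Cost to owner: $953.40. OOP to date $1,530.40. Plan pays $4,159 − $953.40 = $3,205.60.
Claim 3 ($756): deductible met; 20% of $756 = $151.20. Owner pays $151.20; OOP now $1,681.60. Plan pays $756 − $151.20 = $604.80.

$604.80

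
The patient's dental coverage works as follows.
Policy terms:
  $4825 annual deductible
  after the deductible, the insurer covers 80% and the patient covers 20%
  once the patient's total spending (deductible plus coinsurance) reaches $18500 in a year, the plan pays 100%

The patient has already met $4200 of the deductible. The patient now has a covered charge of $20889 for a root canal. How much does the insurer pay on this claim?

$4200 of the $4825 deductible is already met, leaving $625.
After the $625 deductible portion, $20889 − $625 = $20264 is subject to coinsurance.
Patient's 20% share of $20264 is $4052.80.
Patient responsibility before any cap: $625 + $4052.80 = $4677.80.
Total out-of-pocket so far would be $4200 + $4677.80 = $8877.80, below the $18500 cap — no reduction.
The insurer covers the remainder: $20889 − $4677.80 = $16211.20.

$16211.20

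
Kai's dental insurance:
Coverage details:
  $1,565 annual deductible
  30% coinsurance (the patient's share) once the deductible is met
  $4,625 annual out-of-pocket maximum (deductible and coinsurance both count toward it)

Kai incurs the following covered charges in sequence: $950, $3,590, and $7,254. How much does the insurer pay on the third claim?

Bill 1, $950: entire amount goes to the deductible. Cost to patient: $950. OOP to date $950. Insurer: $950 − $950 = $0.
Bill 2, $3,590: $615 finishes the deductible; $2,975 goes to coinsurance; patient's 30% is $892.50. Patient owes $1,507.50 (running OOP $2,457.50). Insurer: $3,590 − $1,507.50 = $2,082.50.
Bill 3, $7,254: deductible already satisfied, so patient's share is 30% × $7,254 = $2,176.20. OOP would hit $4,633.70 > $4,625, so the cap limits the patient to $4,625 − $2,457.50 = $2,167.50. Insurer: $7,254 − $2,167.50 = $5,086.50.

$5,086.50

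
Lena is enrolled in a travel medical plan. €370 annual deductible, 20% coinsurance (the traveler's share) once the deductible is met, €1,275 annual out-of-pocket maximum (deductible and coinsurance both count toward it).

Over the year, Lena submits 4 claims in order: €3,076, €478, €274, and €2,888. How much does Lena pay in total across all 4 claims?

€1,275

Bill 1, €3,076: deductible takes €370, €2,706 remains; traveler's 20% is €541.20. Cost to traveler: €911.20. OOP to date €911.20.
Bill 2, €478: 20% coinsurance on €478 = €95.60. Traveler pays €95.60; OOP now €1,006.80.
Bill 3, €274: 20% coinsurance on €274 = €54.80. Traveler owes €54.80 (running OOP €1,061.60).
Bill 4, €2,888: deductible already satisfied, so traveler's share is 20% × €2,888 = €577.60. Adding that to €1,061.60 gives €1,639.20, past the €1,275 cap; traveler pays only €1,275 − €1,061.60 = €213.40.
Total paid by the traveler: €911.20 + €95.60 + €54.80 + €213.40 = €1,275.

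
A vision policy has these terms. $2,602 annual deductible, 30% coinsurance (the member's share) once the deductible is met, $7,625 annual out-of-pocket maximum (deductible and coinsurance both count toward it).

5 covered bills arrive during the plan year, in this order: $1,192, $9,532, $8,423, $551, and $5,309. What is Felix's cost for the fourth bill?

Bill 1, $1,192: entire amount goes to the deductible. Member pays $1,192; OOP now $1,192.
Bill 2, $9,532: deductible takes $1,410, $8,122 remains; member's 30% is $2,436.60. Member owes $3,846.60 (running OOP $5,038.60).
Bill 3, $8,423: 30% coinsurance on $8,423 = $2,526.90. Member pays $2,526.90; OOP now $7,565.50.
Bill 4, $551: deductible met; 30% of $551 = $165.30. OOP would hit $7,730.80 > $7,625, so the cap limits the member to $7,625 − $7,565.50 = $59.50.

$59.50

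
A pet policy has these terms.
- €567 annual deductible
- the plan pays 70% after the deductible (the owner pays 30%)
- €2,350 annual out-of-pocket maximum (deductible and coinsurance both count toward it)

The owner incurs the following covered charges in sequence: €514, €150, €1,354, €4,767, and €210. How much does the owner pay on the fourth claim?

Bill 1, €514: entire amount goes to the deductible. Owner pays €514; OOP now €514.
Bill 2, €150: deductible takes €53, €97 remains; 30% of €97 = €29.10. Owner owes €82.10 (running OOP €596.10).
Bill 3, €1,354: 30% coinsurance on €1,354 = €406.20. Owner owes €406.20 (running OOP €1,002.30).
Bill 4, €4,767: deductible met; 30% of €4,767 = €1,430.10. That would push OOP to €2,432.40, over the €2,350 cap, so owner pays €2,350 − €1,002.30 = €1,347.70.

€1,347.70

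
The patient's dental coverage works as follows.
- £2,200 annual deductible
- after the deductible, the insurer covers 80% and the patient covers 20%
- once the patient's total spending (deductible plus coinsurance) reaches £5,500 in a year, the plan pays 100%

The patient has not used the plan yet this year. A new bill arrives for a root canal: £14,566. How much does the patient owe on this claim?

Deductible not yet touched, so the first £2,200 of the bill goes to the deductible.
That leaves £14,566 − £2,200 = £12,366 for coinsurance.
Coinsurance: £12,366 × 20% = £2,473.20.
That puts the patient's cost at £2,200 + £2,473.20 = £4,673.20 before any cap.
Year-to-date out-of-pocket becomes £0 + £4,673.20 = £4,673.20, still under the £5,500 maximum, so no cap applies.

£4,673.20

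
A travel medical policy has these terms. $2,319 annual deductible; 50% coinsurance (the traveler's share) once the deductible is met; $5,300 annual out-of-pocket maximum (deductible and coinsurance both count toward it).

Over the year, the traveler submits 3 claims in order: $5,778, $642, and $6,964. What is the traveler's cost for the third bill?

$930.50

Claim 1 — $5,778: $2,319 to deductible, leaving $3,459; coinsurance $3,459 × 50% = $1,729.50. Traveler owes $4,048.50 (running OOP $4,048.50).
Claim 2 — $642: deductible met; 50% of $642 = $321. Traveler pays $321; OOP now $4,369.50.
Claim 3 — $6,964: deductible met; 50% of $6,964 = $3,482. Adding that to $4,369.50 gives $7,851.50, past the $5,300 cap; traveler pays only $5,300 − $4,369.50 = $930.50.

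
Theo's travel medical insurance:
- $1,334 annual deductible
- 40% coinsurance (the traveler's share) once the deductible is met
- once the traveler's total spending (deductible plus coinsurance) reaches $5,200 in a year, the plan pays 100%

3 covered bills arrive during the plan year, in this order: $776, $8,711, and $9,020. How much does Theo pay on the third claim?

Claim 1 — $776: entire amount goes to the deductible. Cost to traveler: $776. OOP to date $776.
Claim 2 — $8,711: $558 to deductible, leaving $8,153; traveler's 40% is $3,261.20. Cost to traveler: $3,819.20. OOP to date $4,595.20.
Claim 3 — $9,020: deductible already satisfied, so traveler's share is 40% × $9,020 = $3,608. OOP would hit $8,203.20 > $5,200, so the cap limits the traveler to $5,200 − $4,595.20 = $604.80.

$604.80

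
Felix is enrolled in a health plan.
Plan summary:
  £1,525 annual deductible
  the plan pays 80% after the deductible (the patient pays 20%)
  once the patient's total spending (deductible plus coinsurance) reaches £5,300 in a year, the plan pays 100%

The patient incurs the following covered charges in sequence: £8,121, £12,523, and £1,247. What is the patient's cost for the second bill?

Claim 1 (£8,121): deductible takes £1,525, £6,596 remains; coinsurance £6,596 × 20% = £1,319.20. Patient owes £2,844.20 (running OOP £2,844.20).
Claim 2 (£12,523): deductible met; 20% of £12,523 = £2,504.60. OOP would hit £5,348.80 > £5,300, so the cap limits the patient to £5,300 − £2,844.20 = £2,455.80.

£2,455.80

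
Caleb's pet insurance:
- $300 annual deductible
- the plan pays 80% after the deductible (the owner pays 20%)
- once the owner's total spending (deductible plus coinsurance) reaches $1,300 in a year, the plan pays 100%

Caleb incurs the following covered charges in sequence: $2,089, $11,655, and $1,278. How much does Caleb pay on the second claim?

Claim 1 — $2,089: $300 to deductible, leaving $1,789; coinsurance $1,789 × 20% = $357.80. Owner owes $657.80 (running OOP $657.80).
Claim 2 — $11,655: 20% coinsurance on $11,655 = $2,331. That would push OOP to $2,988.80, over the $1,300 cap, so owner pays $1,300 − $657.80 = $642.20.

$642.20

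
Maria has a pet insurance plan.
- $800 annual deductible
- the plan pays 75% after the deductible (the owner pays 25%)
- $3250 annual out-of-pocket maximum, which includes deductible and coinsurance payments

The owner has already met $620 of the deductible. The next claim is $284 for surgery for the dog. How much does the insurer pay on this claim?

$78

$620 of the $800 deductible is already met, leaving $180.
The remaining $104 (= $284 − $180) moves to coinsurance.
25% of $104 = $26 falls to the owner.
So the owner owes $180 + $26 = $206 before any cap.
Total out-of-pocket so far would be $620 + $206 = $826, below the $3250 cap — no reduction.
Insurer pays the balance: $284 − $206 = $78.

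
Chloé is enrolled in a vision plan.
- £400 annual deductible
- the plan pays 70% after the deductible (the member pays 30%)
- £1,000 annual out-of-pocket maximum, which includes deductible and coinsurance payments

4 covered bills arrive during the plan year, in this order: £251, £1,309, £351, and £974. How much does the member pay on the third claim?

Claim 1 — £251: all of it applies to the deductible. Member owes £251 (running OOP £251).
Claim 2 — £1,309: deductible takes £149, £1,160 remains; coinsurance £1,160 × 30% = £348. Cost to member: £497. OOP to date £748.
Claim 3 — £351: deductible already satisfied, so member's share is 30% × £351 = £105.30. Member pays £105.30; OOP now £853.30.

£105.30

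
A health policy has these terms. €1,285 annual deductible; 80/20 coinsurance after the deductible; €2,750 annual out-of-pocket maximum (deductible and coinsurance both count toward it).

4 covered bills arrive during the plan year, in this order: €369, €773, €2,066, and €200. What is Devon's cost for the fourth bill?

Claim 1 (€369): all of it applies to the deductible. Patient pays €369; OOP now €369.
Claim 2 (€773): entire amount goes to the deductible. Patient pays €773; OOP now €1,142.
Claim 3 (€2,066): deductible takes €143, €1,923 remains; coinsurance €1,923 × 20% = €384.60. Patient pays €527.60; OOP now €1,669.60.
Claim 4 (€200): 20% coinsurance on €200 = €40. Cost to patient: €40. OOP to date €1,709.60.

€40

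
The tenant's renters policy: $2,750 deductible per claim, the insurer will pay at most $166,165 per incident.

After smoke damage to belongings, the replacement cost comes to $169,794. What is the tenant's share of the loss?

$3,629

Subtract the deductible: $169,794 − $2,750 = $167,044.
$167,044 exceeds the $166,165 limit, so the insurer pays the limit: $166,165.
Out of pocket: $169,794 − $166,165 = $3,629.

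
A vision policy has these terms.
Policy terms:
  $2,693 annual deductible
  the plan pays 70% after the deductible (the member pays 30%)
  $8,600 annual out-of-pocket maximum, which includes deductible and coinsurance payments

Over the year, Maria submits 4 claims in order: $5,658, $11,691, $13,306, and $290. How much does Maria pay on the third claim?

$1,510.20

#1 ($5,658): deductible takes $2,693, $2,965 remains; member's 30% is $889.50. Member pays $3,582.50; OOP now $3,582.50.
#2 ($11,691): 30% coinsurance on $11,691 = $3,507.30. Member owes $3,507.30 (running OOP $7,089.80).
#3 ($13,306): deductible already satisfied, so member's share is 30% × $13,306 = $3,991.80. OOP would hit $11,081.60 > $8,600, so the cap limits the member to $8,600 − $7,089.80 = $1,510.20.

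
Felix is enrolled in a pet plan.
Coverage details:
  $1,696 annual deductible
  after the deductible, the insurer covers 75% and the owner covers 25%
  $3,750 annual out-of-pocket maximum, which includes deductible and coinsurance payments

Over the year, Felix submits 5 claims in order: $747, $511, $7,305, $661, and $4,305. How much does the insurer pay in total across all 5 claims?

Claim 1 — $747: entire amount goes to the deductible. Owner pays $747; OOP now $747. Insurer: $747 − $747 = $0.
Claim 2 — $511: all of it applies to the deductible. Owner owes $511 (running OOP $1,258). Insurer: $511 − $511 = $0.
Claim 3 — $7,305: deductible takes $438, $6,867 remains; 25% of $6,867 = $1,716.75. Owner pays $2,154.75; OOP now $3,412.75. Plan pays $7,305 − $2,154.75 = $5,150.25.
Claim 4 — $661: deductible already satisfied, so owner's share is 25% × $661 = $165.25. Owner pays $165.25; OOP now $3,578. Plan pays $661 − $165.25 = $495.75.
Claim 5 — $4,305: deductible already satisfied, so owner's share is 25% × $4,305 = $1,076.25. OOP would hit $4,654.25 > $3,750, so the cap limits the owner to $3,750 − $3,578 = $172. Insurer: $4,305 − $172 = $4,133.
Insurer total: $0 + $0 + $5,150.25 + $495.75 + $4,133 = $9,779.

$9,779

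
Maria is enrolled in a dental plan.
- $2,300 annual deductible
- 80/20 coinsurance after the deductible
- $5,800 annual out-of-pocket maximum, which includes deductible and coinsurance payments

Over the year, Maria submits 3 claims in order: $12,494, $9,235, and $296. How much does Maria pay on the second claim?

Bill 1, $12,494: $2,300 finishes the deductible; $10,194 goes to coinsurance; 20% of $10,194 = $2,038.80. Patient owes $4,338.80 (running OOP $4,338.80).
Bill 2, $9,235: deductible met; 20% of $9,235 = $1,847. Adding that to $4,338.80 gives $6,185.80, past the $5,800 cap; patient pays only $5,800 − $4,338.80 = $1,461.20.

$1,461.20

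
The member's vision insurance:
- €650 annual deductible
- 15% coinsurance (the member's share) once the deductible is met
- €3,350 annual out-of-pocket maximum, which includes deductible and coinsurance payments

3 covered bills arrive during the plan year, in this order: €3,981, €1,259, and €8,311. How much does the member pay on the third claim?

€1,246.65

Claim 1 — €3,981: deductible takes €650, €3,331 remains; member's 15% is €499.65. Member owes €1,149.65 (running OOP €1,149.65).
Claim 2 — €1,259: deductible already satisfied, so member's share is 15% × €1,259 = €188.85. Cost to member: €188.85. OOP to date €1,338.50.
Claim 3 — €8,311: deductible met; 15% of €8,311 = €1,246.65. Cost to member: €1,246.65. OOP to date €2,585.15.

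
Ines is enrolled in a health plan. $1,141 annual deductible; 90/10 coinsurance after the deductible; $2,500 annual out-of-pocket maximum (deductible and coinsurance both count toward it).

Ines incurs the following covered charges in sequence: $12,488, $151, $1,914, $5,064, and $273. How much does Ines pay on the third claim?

$191.40

Bill 1, $12,488: deductible takes $1,141, $11,347 remains; 10% of $11,347 = $1,134.70. Cost to patient: $2,275.70. OOP to date $2,275.70.
Bill 2, $151: deductible met; 10% of $151 = $15.10. Patient pays $15.10; OOP now $2,290.80.
Bill 3, $1,914: deductible met; 10% of $1,914 = $191.40. Patient owes $191.40 (running OOP $2,482.20).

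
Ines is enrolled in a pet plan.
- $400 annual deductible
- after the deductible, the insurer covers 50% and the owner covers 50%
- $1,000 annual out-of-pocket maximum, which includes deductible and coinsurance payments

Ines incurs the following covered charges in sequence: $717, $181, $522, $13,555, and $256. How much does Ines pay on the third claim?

$261

Claim 1 — $717: $400 to deductible, leaving $317; 50% of $317 = $158.50. Owner pays $558.50; OOP now $558.50.
Claim 2 — $181: deductible already satisfied, so owner's share is 50% × $181 = $90.50. Cost to owner: $90.50. OOP to date $649.
Claim 3 — $522: deductible already satisfied, so owner's share is 50% × $522 = $261. Owner owes $261 (running OOP $910).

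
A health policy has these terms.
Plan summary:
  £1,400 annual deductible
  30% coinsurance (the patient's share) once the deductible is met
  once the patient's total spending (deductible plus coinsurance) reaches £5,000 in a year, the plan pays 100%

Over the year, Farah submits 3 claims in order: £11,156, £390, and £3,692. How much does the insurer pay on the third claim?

Claim 1 (£11,156): £1,400 to deductible, leaving £9,756; coinsurance £9,756 × 30% = £2,926.80. Patient pays £4,326.80; OOP now £4,326.80. Insurer: £11,156 − £4,326.80 = £6,829.20.
Claim 2 (£390): deductible already satisfied, so patient's share is 30% × £390 = £117. Patient owes £117 (running OOP £4,443.80). Insurer: £390 − £117 = £273.
Claim 3 (£3,692): deductible already satisfied, so patient's share is 30% × £3,692 = £1,107.60. Adding that to £4,443.80 gives £5,551.40, past the £5,000 cap; patient pays only £5,000 − £4,443.80 = £556.20. Insurer: £3,692 − £556.20 = £3,135.80.

£3,135.80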